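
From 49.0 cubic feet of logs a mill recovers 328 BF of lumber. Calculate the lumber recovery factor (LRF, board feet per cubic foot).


Formula: LRF = Lumber Output (BF) / Log Input (ft^3)
LRF = 328 BF / 49.0 ft^3
LRF = 6.69 BF/ft^3

6.69


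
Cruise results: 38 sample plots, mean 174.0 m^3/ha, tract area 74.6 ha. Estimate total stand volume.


Formula: Total Volume = Mean Volume per ha * Total Area
Total Volume = 174.0 m^3/ha * 74.6 ha
Total Volume = 12980 m^3

12980


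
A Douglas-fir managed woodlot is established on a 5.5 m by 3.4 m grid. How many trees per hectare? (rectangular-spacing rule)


Formula: TPH = 10000 m^2/ha / (spacing_x * spacing_y)
Area per tree = 5.5 m * 3.4 m = 18.7 m^2
TPH = 10000 / 18.7 = 535 trees/ha

535


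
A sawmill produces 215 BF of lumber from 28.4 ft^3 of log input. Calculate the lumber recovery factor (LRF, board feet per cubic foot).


Formula: LRF = Lumber Output (BF) / Log Input (ft^3)
LRF = 215 BF / 28.4 ft^3
LRF = 7.57 BF/ft^3

7.57


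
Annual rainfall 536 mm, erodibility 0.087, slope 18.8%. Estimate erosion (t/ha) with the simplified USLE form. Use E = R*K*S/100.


Formula: E = R * K * S / 100  (simplified USLE)
R * K = 536 * 0.087 = 46.632
E = 46.632 * 18.8 / 100 = 8.77 t/ha

8.77


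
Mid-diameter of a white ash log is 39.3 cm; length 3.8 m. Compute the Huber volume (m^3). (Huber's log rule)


Huber: V = Am * L,  Am = pi*(Dm/200)^2
Am = pi*(39.3/200)^2 = 0.121304 m^2
V = 0.121304*3.8 = 0.461 m^3

0.461


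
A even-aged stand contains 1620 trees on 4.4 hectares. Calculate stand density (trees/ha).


Formula: Stand Density = N_trees / Area_ha
Density = 1620 trees / 4.4 ha
Density = 368 trees/ha

368


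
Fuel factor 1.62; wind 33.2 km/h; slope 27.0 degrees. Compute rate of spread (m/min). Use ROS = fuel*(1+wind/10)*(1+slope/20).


Formula: ROS = fuel * (1 + wind/10) * (1 + slope/20)
Wind factor = 1 + 33.2/10 = 4.32
Slope factor = 1 + 27.0/20 = 2.35
ROS = 1.62 * 4.32 * 2.35 = 16.45 m/min

16.45


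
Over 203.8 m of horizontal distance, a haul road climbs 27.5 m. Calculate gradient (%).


Formula: Gradient = rise / run * 100
Gradient = 27.5 / 203.8 * 100 = 13.5%

13.5


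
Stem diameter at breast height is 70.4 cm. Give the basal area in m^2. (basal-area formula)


Formula: BA = pi * (DBH/2)^2 / 10000  (cm^2 to m^2)
Radius = DBH/2 = 70.4/2 = 35.2 cm
BA = pi * 35.2^2 / 10000
   = 3892.559 cm^2 / 10000
   = 0.3893 m^2

0.3893


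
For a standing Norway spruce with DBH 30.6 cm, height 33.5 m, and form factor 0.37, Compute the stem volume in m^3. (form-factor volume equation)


Formula: V = pi * (DBH/200)^2 * H * ff
Radius = DBH/200 = 30.6/200 = 0.153 m
Radius^2 = 0.153^2 = 0.023409 m^2
V = pi * 0.023409 * 33.5 * 0.37
V = 0.912 m^3

0.912


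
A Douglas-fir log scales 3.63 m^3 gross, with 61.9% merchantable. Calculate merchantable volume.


Formula: MV = V_total * (merchantable_pct / 100)
Merchantable fraction = 61.9% / 100 = 0.619
MV = 3.63 m^3 * 0.619 = 2.247 m^3

2.247


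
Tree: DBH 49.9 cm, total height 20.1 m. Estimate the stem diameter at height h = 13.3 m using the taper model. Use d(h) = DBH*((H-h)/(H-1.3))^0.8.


Taper: d(h) = DBH * ((H - h) / (H - 1.3))^0.8
Numerator = H - h = 20.1 - 13.3 = 6.8 m
Denominator = H - 1.3 = 20.1 - 1.3 = 18.8 m
Ratio = 6.8 / 18.8 = 0.3617
d = 49.9 * 0.3617^0.8 = 22.1 cm

22.1


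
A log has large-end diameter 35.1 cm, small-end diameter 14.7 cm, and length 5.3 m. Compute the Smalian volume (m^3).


Smalian: V = (A1 + A2)/2 * L,  A = pi*(D/200)^2
A1 = pi*(35.1/200)^2 = 0.096762 m^2
A2 = pi*(14.7/200)^2 = 0.016972 m^2
V = (0.096762+0.016972)/2*5.3 = 0.3014 m^3

0.3014


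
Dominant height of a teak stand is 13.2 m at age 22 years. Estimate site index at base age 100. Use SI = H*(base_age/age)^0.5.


Formula: SI = H_dom * (base_age / age)^0.5
Age ratio = 100 / 22 = 4.54545
sqrt(age_ratio) = 2.13201
SI = 13.2 * 2.13201 = 28.1 m

28.1


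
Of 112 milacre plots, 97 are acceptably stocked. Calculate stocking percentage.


Formula: Stocking % = stocked plots / total plots * 100
Stocking = 97 / 112 * 100
Stocking = 0.8661 * 100 = 86.6%

86.6


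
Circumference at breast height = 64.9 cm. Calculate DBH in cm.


Formula: DBH = C / pi
DBH = 64.9 / pi
pi = 3.14159...
DBH = 20.7 cm

20.7


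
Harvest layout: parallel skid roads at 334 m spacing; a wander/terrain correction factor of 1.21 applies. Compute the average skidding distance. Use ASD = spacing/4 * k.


Formula: ASD = (spacing / 4) * correction
Uncorrected distance = spacing / 4 = 334 / 4 = 83.5 m
ASD = 83.5 * 1.21 = 101 m

101


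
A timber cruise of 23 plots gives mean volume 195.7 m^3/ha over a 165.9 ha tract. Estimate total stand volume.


Formula: Total Volume = Mean Volume per ha * Total Area
Total Volume = 195.7 m^3/ha * 165.9 ha
Total Volume = 32467 m^3

32467


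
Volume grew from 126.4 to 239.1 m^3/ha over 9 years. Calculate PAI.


Formula: PAI = (V_T2 - V_T1) / (T2 - T1)
Volume increment = 239.1 - 126.4 = 112.7 m^3/ha
PAI = 112.7 / 9 = 12.52 m^3/ha/year

12.52


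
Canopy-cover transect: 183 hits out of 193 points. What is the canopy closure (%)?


Formula: Canopy closure = covered points / total points * 100
Closure = 183 / 193 * 100
Closure = 0.9482 * 100 = 94.8%

94.8


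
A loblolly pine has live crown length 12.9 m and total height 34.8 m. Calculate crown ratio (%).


Formula: Crown Ratio = (Crown Length / Total Height) * 100
CR = (12.9 m / 34.8 m) * 100
CR = 0.3707 * 100 = 37.1%

37.1


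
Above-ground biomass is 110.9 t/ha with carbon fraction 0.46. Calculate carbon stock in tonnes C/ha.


Formula: Carbon Stock = Biomass * Carbon Fraction
C = 110.9 t/ha * 0.46
C = 51.0 t C/ha

51.0


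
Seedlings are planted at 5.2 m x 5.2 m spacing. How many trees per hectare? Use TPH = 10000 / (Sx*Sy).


Formula: TPH = 10000 m^2/ha / (spacing_x * spacing_y)
Area per tree = 5.2 m * 5.2 m = 27.04 m^2
TPH = 10000 / 27.04 = 370 trees/ha

370


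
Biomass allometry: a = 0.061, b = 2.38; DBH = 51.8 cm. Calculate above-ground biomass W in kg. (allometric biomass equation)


Formula: W = a * DBH^b  (allometric power law)
DBH^b = 51.8^2.38 = 12025.5467
W = 0.061 * 12025.5467 = 733.6 kg

733.6


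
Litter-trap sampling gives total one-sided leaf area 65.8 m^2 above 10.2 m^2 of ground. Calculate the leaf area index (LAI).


Formula: LAI = total leaf area / ground area  (dimensionless)
LAI = 65.8 m^2 / 10.2 m^2
LAI = 6.45

6.45


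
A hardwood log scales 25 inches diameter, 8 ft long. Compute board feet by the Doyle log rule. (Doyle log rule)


Doyle: BF = (D - 4)^2 * L / 16
Adjusted diameter = 25 - 4 = 21 in
(D-4)^2 = 21^2 = 441
BF = 441 * 8 / 16 = 221 BF

221


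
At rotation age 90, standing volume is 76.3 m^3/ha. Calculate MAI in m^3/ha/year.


Formula: MAI = Total Volume / Stand Age
MAI = 76.3 m^3/ha / 90 years
MAI = 0.85 m^3/ha/year

0.85


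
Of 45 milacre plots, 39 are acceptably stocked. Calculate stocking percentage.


Formula: Stocking % = stocked plots / total plots * 100
Stocking = 39 / 45 * 100
Stocking = 0.8667 * 100 = 86.7%

86.7


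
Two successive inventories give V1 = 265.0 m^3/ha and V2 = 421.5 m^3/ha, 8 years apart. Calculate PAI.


Formula: PAI = (V_T2 - V_T1) / (T2 - T1)
Volume increment = 421.5 - 265.0 = 156.5 m^3/ha
PAI = 156.5 / 8 = 19.56 m^3/ha/year

19.56


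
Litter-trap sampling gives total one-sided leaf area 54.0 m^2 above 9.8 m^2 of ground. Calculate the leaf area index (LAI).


Formula: LAI = total leaf area / ground area  (dimensionless)
LAI = 54.0 m^2 / 9.8 m^2
LAI = 5.51

5.51


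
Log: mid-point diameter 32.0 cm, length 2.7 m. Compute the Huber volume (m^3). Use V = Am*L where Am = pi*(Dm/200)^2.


Huber: V = Am * L,  Am = pi*(Dm/200)^2
Am = pi*(32.0/200)^2 = 0.080425 m^2
V = 0.080425*2.7 = 0.2171 m^3

0.2171


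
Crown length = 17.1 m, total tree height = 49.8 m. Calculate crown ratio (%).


Formula: Crown Ratio = (Crown Length / Total Height) * 100
CR = (17.1 m / 49.8 m) * 100
CR = 0.3434 * 100 = 34.3%

34.3


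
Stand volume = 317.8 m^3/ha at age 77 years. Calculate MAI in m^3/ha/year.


Formula: MAI = Total Volume / Stand Age
MAI = 317.8 m^3/ha / 77 years
MAI = 4.13 m^3/ha/year

4.13


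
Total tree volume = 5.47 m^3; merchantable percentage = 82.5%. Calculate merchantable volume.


Formula: MV = V_total * (merchantable_pct / 100)
Merchantable fraction = 82.5% / 100 = 0.825
MV = 5.47 m^3 * 0.825 = 4.513 m^3

4.513


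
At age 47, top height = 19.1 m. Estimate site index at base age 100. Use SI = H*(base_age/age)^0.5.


Formula: SI = H_dom * (base_age / age)^0.5
Age ratio = 100 / 47 = 2.12766
sqrt(age_ratio) = 1.45865
SI = 19.1 * 1.45865 = 27.9 m

27.9


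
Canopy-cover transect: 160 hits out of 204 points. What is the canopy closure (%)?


Formula: Canopy closure = covered points / total points * 100
Closure = 160 / 204 * 100
Closure = 0.7843 * 100 = 78.4%

78.4


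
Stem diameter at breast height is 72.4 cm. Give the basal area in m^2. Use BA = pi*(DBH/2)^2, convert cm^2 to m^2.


Formula: BA = pi * (DBH/2)^2 / 10000  (cm^2 to m^2)
Radius = DBH/2 = 72.4/2 = 36.2 cm
BA = pi * 36.2^2 / 10000
   = 4116.8687 cm^2 / 10000
   = 0.4117 m^2

0.4117


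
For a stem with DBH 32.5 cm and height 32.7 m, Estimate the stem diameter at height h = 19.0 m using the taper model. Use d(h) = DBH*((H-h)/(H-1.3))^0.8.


Taper: d(h) = DBH * ((H - h) / (H - 1.3))^0.8
Numerator = H - h = 32.7 - 19.0 = 13.7 m
Denominator = H - 1.3 = 32.7 - 1.3 = 31.4 m
Ratio = 13.7 / 31.4 = 0.43631
d = 32.5 * 0.43631^0.8 = 16.7 cm

16.7


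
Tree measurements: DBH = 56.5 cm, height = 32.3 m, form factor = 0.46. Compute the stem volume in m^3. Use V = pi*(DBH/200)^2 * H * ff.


Formula: V = pi * (DBH/200)^2 * H * ff
Radius = DBH/200 = 56.5/200 = 0.2825 m
Radius^2 = 0.2825^2 = 0.07980625 m^2
V = pi * 0.07980625 * 32.3 * 0.46
V = 3.725 m^3

3.725


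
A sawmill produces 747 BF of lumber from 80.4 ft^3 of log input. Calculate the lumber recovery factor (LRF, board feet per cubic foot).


Formula: LRF = Lumber Output (BF) / Log Input (ft^3)
LRF = 747 BF / 80.4 ft^3
LRF = 9.29 BF/ft^3

9.29


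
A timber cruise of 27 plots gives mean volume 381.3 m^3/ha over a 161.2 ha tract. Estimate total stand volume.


Formula: Total Volume = Mean Volume per ha * Total Area
Total Volume = 381.3 m^3/ha * 161.2 ha
Total Volume = 61466 m^3

61466


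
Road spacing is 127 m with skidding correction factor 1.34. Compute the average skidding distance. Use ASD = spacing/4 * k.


Formula: ASD = (spacing / 4) * correction
Uncorrected distance = spacing / 4 = 127 / 4 = 31.75 m
ASD = 31.75 * 1.34 = 43 m

43


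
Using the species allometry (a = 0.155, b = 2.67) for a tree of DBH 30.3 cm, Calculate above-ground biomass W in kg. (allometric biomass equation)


Formula: W = a * DBH^b  (allometric power law)
DBH^b = 30.3^2.67 = 9025.0957
W = 0.155 * 9025.0957 = 1398.9 kg

1398.9


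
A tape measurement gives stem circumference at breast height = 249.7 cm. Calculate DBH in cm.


Formula: DBH = C / pi
DBH = 249.7 / pi
pi = 3.14159...
DBH = 79.5 cm

79.5


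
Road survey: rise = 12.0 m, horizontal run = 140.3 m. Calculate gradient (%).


Formula: Gradient = rise / run * 100
Gradient = 12.0 / 140.3 * 100 = 8.6%

8.6


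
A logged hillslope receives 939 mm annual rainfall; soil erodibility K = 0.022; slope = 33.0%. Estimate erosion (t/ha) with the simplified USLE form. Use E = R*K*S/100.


Formula: E = R * K * S / 100  (simplified USLE)
R * K = 939 * 0.022 = 20.658
E = 20.658 * 33.0 / 100 = 6.82 t/ha

6.82


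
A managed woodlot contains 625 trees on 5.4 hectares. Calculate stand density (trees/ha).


Formula: Stand Density = N_trees / Area_ha
Density = 625 trees / 5.4 ha
Density = 116 trees/ha

116


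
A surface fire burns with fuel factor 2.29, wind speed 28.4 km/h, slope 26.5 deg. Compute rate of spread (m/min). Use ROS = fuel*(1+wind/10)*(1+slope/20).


Formula: ROS = fuel * (1 + wind/10) * (1 + slope/20)
Wind factor = 1 + 28.4/10 = 3.84
Slope factor = 1 + 26.5/20 = 2.325
ROS = 2.29 * 3.84 * 2.325 = 20.45 m/min

20.45


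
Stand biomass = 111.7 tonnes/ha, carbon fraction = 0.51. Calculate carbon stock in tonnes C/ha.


Formula: Carbon Stock = Biomass * Carbon Fraction
C = 111.7 t/ha * 0.51
C = 57.0 t C/ha

57.0


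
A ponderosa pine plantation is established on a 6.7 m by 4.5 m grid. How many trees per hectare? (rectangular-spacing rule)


Formula: TPH = 10000 m^2/ha / (spacing_x * spacing_y)
Area per tree = 6.7 m * 4.5 m = 30.15 m^2
TPH = 10000 / 30.15 = 332 trees/ha

332


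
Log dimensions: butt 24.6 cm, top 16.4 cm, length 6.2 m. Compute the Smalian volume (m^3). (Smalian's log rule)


Smalian: V = (A1 + A2)/2 * L,  A = pi*(D/200)^2
A1 = pi*(24.6/200)^2 = 0.047529 m^2
A2 = pi*(16.4/200)^2 = 0.021124 m^2
V = (0.047529+0.021124)/2*6.2 = 0.2128 m^3

0.2128


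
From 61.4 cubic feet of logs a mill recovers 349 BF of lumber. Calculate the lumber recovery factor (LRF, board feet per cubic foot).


Formula: LRF = Lumber Output (BF) / Log Input (ft^3)
LRF = 349 BF / 61.4 ft^3
LRF = 5.68 BF/ft^3

5.68


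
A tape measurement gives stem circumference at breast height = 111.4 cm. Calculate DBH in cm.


Formula: DBH = C / pi
DBH = 111.4 / pi
pi = 3.14159...
DBH = 35.5 cm

35.5


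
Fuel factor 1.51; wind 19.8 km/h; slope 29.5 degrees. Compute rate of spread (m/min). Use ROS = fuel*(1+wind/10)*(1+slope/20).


Formula: ROS = fuel * (1 + wind/10) * (1 + slope/20)
Wind factor = 1 + 19.8/10 = 2.98
Slope factor = 1 + 29.5/20 = 2.475
ROS = 1.51 * 2.98 * 2.475 = 11.14 m/min

11.14


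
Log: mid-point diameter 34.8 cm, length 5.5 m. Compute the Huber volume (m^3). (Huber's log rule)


Huber: V = Am * L,  Am = pi*(Dm/200)^2
Am = pi*(34.8/200)^2 = 0.095115 m^2
V = 0.095115*5.5 = 0.5231 m^3

0.5231


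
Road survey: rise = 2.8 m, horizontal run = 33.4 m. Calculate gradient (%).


Formula: Gradient = rise / run * 100
Gradient = 2.8 / 33.4 * 100 = 8.4%

8.4


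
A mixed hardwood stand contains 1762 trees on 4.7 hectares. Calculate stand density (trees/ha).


Formula: Stand Density = N_trees / Area_ha
Density = 1762 trees / 4.7 ha
Density = 375 trees/ha

375


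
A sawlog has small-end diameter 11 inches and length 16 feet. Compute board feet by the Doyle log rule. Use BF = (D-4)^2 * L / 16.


Doyle: BF = (D - 4)^2 * L / 16
Adjusted diameter = 11 - 4 = 7 in
(D-4)^2 = 7^2 = 49
BF = 49 * 16 / 16 = 49 BF

49


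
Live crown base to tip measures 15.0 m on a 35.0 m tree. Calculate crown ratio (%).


Formula: Crown Ratio = (Crown Length / Total Height) * 100
CR = (15.0 m / 35.0 m) * 100
CR = 0.4286 * 100 = 42.9%

42.9


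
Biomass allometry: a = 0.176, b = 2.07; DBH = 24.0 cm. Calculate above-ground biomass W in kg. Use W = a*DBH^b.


Formula: W = a * DBH^b  (allometric power law)
DBH^b = 24.0^2.07 = 719.5107
W = 0.176 * 719.5107 = 126.6 kg

126.6


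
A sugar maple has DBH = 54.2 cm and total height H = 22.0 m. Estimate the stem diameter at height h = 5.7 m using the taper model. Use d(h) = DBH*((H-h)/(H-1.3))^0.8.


Taper: d(h) = DBH * ((H - h) / (H - 1.3))^0.8
Numerator = H - h = 22.0 - 5.7 = 16.3 m
Denominator = H - 1.3 = 22.0 - 1.3 = 20.7 m
Ratio = 16.3 / 20.7 = 0.78744
d = 54.2 * 0.78744^0.8 = 44.8 cm

44.8


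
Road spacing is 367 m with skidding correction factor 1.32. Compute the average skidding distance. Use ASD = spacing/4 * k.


Formula: ASD = (spacing / 4) * correction
Uncorrected distance = spacing / 4 = 367 / 4 = 91.75 m
ASD = 91.75 * 1.32 = 121 m

121


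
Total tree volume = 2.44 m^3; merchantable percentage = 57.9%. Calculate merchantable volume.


Formula: MV = V_total * (merchantable_pct / 100)
Merchantable fraction = 57.9% / 100 = 0.579
MV = 2.44 m^3 * 0.579 = 1.413 m^3

1.413


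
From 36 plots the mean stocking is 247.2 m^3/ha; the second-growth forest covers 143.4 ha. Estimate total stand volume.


Formula: Total Volume = Mean Volume per ha * Total Area
Total Volume = 247.2 m^3/ha * 143.4 ha
Total Volume = 35448 m^3

35448


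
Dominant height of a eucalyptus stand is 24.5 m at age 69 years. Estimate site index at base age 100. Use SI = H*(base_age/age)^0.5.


Formula: SI = H_dom * (base_age / age)^0.5
Age ratio = 100 / 69 = 1.44928
sqrt(age_ratio) = 1.20386
SI = 24.5 * 1.20386 = 29.5 m

29.5


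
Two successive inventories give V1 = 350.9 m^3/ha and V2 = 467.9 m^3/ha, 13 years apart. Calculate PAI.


Formula: PAI = (V_T2 - V_T1) / (T2 - T1)
Volume increment = 467.9 - 350.9 = 117.0 m^3/ha
PAI = 117.0 / 13 = 9.0 m^3/ha/year

9.0


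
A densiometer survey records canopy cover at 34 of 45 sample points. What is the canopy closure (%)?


Formula: Canopy closure = covered points / total points * 100
Closure = 34 / 45 * 100
Closure = 0.7556 * 100 = 75.6%

75.6


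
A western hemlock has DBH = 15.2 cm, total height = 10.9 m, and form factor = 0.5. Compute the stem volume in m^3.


Formula: V = pi * (DBH/200)^2 * H * ff
Radius = DBH/200 = 15.2/200 = 0.076 m
Radius^2 = 0.076^2 = 0.005776 m^2
V = pi * 0.005776 * 10.9 * 0.5
V = 0.099 m^3

0.099


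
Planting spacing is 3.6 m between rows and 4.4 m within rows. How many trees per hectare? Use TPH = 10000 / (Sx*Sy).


Formula: TPH = 10000 m^2/ha / (spacing_x * spacing_y)
Area per tree = 3.6 m * 4.4 m = 15.84 m^2
TPH = 10000 / 15.84 = 631 trees/ha

631


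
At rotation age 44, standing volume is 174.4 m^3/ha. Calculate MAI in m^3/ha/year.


Formula: MAI = Total Volume / Stand Age
MAI = 174.4 m^3/ha / 44 years
MAI = 3.96 m^3/ha/year

3.96


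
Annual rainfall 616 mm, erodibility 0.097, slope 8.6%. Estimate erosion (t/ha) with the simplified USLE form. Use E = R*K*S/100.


Formula: E = R * K * S / 100  (simplified USLE)
R * K = 616 * 0.097 = 59.752
E = 59.752 * 8.6 / 100 = 5.14 t/ha

5.14


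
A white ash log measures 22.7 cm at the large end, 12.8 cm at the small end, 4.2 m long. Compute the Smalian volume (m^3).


Smalian: V = (A1 + A2)/2 * L,  A = pi*(D/200)^2
A1 = pi*(22.7/200)^2 = 0.040471 m^2
A2 = pi*(12.8/200)^2 = 0.012868 m^2
V = (0.040471+0.012868)/2*4.2 = 0.112 m^3

0.112


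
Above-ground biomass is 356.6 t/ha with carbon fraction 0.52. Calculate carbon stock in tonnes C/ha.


Formula: Carbon Stock = Biomass * Carbon Fraction
C = 356.6 t/ha * 0.52
C = 185.4 t C/ha

185.4


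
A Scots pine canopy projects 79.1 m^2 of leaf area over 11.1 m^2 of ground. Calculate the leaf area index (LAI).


Formula: LAI = total leaf area / ground area  (dimensionless)
LAI = 79.1 m^2 / 11.1 m^2
LAI = 7.13

7.13


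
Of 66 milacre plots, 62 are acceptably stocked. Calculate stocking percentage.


Formula: Stocking % = stocked plots / total plots * 100
Stocking = 62 / 66 * 100
Stocking = 0.9394 * 100 = 93.9%

93.9


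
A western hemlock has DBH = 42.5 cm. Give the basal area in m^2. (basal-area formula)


Formula: BA = pi * (DBH/2)^2 / 10000  (cm^2 to m^2)
Radius = DBH/2 = 42.5/2 = 21.25 cm
BA = pi * 21.25^2 / 10000
   = 1418.6254 cm^2 / 10000
   = 0.1419 m^2

0.1419


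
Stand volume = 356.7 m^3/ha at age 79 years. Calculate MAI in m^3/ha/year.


Formula: MAI = Total Volume / Stand Age
MAI = 356.7 m^3/ha / 79 years
MAI = 4.52 m^3/ha/year

4.52


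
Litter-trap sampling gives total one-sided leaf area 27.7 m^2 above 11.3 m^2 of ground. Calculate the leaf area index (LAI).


Formula: LAI = total leaf area / ground area  (dimensionless)
LAI = 27.7 m^2 / 11.3 m^2
LAI = 2.45

2.45


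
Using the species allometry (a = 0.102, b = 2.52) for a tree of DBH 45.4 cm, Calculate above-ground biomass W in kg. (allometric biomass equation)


Formula: W = a * DBH^b  (allometric power law)
DBH^b = 45.4^2.52 = 14989.2792
W = 0.102 * 14989.2792 = 1528.9 kg

1528.9


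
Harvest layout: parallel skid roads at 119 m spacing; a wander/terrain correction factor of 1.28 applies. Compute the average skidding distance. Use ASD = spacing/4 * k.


Formula: ASD = (spacing / 4) * correction
Uncorrected distance = spacing / 4 = 119 / 4 = 29.75 m
ASD = 29.75 * 1.28 = 38 m

38


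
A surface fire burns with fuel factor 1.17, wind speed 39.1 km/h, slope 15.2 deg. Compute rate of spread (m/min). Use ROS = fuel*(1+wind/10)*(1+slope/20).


Formula: ROS = fuel * (1 + wind/10) * (1 + slope/20)
Wind factor = 1 + 39.1/10 = 4.91
Slope factor = 1 + 15.2/20 = 1.76
ROS = 1.17 * 4.91 * 1.76 = 10.11 m/min

10.11


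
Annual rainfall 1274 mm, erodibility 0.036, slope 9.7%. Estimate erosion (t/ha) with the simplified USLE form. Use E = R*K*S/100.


Formula: E = R * K * S / 100  (simplified USLE)
R * K = 1274 * 0.036 = 45.864
E = 45.864 * 9.7 / 100 = 4.45 t/ha

4.45


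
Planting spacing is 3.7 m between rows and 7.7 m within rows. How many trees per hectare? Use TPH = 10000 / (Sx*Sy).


Formula: TPH = 10000 m^2/ha / (spacing_x * spacing_y)
Area per tree = 3.7 m * 7.7 m = 28.49 m^2
TPH = 10000 / 28.49 = 351 trees/ha

351


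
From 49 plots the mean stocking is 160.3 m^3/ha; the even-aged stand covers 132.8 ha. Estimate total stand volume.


Formula: Total Volume = Mean Volume per ha * Total Area
Total Volume = 160.3 m^3/ha * 132.8 ha
Total Volume = 21288 m^3

21288


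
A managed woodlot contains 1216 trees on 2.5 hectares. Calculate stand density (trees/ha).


Formula: Stand Density = N_trees / Area_ha
Density = 1216 trees / 2.5 ha
Density = 486 trees/ha

486


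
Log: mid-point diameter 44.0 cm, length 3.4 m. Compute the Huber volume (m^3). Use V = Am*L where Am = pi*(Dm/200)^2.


Huber: V = Am * L,  Am = pi*(Dm/200)^2
Am = pi*(44.0/200)^2 = 0.152053 m^2
V = 0.152053*3.4 = 0.517 m^3

0.517


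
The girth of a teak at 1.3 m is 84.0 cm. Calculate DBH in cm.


Formula: DBH = C / pi
DBH = 84.0 / pi
pi = 3.14159...
DBH = 26.7 cm

26.7


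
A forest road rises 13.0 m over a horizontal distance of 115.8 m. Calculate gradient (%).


Formula: Gradient = rise / run * 100
Gradient = 13.0 / 115.8 * 100 = 11.2%

11.2


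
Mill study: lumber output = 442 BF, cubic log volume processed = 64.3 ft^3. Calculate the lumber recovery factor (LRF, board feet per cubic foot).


Formula: LRF = Lumber Output (BF) / Log Input (ft^3)
LRF = 442 BF / 64.3 ft^3
LRF = 6.87 BF/ft^3

6.87


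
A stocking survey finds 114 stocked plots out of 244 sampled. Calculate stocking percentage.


Formula: Stocking % = stocked plots / total plots * 100
Stocking = 114 / 244 * 100
Stocking = 0.4672 * 100 = 46.7%

46.7


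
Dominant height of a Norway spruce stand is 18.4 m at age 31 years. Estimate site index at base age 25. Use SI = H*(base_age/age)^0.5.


Formula: SI = H_dom * (base_age / age)^0.5
Age ratio = 25 / 31 = 0.80645
sqrt(age_ratio) = 0.89803
SI = 18.4 * 0.89803 = 16.5 m

16.5


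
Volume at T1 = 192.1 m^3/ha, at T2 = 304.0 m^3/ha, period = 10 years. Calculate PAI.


Formula: PAI = (V_T2 - V_T1) / (T2 - T1)
Volume increment = 304.0 - 192.1 = 111.9 m^3/ha
PAI = 111.9 / 10 = 11.19 m^3/ha/year

11.19


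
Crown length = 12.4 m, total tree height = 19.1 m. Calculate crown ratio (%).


Formula: Crown Ratio = (Crown Length / Total Height) * 100
CR = (12.4 m / 19.1 m) * 100
CR = 0.6492 * 100 = 64.9%

64.9


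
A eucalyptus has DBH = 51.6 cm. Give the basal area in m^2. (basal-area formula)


Formula: BA = pi * (DBH/2)^2 / 10000  (cm^2 to m^2)
Radius = DBH/2 = 51.6/2 = 25.8 cm
BA = pi * 25.8^2 / 10000
   = 2091.1697 cm^2 / 10000
   = 0.2091 m^2

0.2091


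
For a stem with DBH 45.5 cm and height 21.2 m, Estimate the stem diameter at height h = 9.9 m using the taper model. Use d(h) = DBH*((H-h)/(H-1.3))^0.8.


Taper: d(h) = DBH * ((H - h) / (H - 1.3))^0.8
Numerator = H - h = 21.2 - 9.9 = 11.3 m
Denominator = H - 1.3 = 21.2 - 1.3 = 19.9 m
Ratio = 11.3 / 19.9 = 0.56784
d = 45.5 * 0.56784^0.8 = 28.9 cm

28.9


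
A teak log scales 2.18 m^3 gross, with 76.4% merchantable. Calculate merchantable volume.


Formula: MV = V_total * (merchantable_pct / 100)
Merchantable fraction = 76.4% / 100 = 0.764
MV = 2.18 m^3 * 0.764 = 1.666 m^3

1.666


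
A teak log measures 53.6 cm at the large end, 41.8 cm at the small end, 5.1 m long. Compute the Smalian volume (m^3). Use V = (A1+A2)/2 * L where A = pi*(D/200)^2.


Smalian: V = (A1 + A2)/2 * L,  A = pi*(D/200)^2
A1 = pi*(53.6/200)^2 = 0.225642 m^2
A2 = pi*(41.8/200)^2 = 0.137228 m^2
V = (0.225642+0.137228)/2*5.1 = 0.9253 m^3

0.9253


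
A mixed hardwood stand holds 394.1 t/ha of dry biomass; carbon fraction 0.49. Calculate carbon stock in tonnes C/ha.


Formula: Carbon Stock = Biomass * Carbon Fraction
C = 394.1 t/ha * 0.49
C = 193.1 t C/ha

193.1


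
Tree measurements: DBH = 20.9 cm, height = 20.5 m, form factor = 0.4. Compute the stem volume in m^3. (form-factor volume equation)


Formula: V = pi * (DBH/200)^2 * H * ff
Radius = DBH/200 = 20.9/200 = 0.1045 m
Radius^2 = 0.1045^2 = 0.01092025 m^2
V = pi * 0.01092025 * 20.5 * 0.4
V = 0.281 m^3

0.281


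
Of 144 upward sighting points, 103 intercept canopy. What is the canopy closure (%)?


Formula: Canopy closure = covered points / total points * 100
Closure = 103 / 144 * 100
Closure = 0.7153 * 100 = 71.5%

71.5


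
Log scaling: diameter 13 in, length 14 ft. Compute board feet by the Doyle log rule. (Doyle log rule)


Doyle: BF = (D - 4)^2 * L / 16
Adjusted diameter = 13 - 4 = 9 in
(D-4)^2 = 9^2 = 81
BF = 81 * 14 / 16 = 71 BF

71


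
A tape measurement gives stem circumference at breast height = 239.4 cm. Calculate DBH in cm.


Formula: DBH = C / pi
DBH = 239.4 / pi
pi = 3.14159...
DBH = 76.2 cm

76.2


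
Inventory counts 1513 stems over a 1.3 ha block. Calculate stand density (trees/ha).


Formula: Stand Density = N_trees / Area_ha
Density = 1513 trees / 1.3 ha
Density = 1164 trees/ha

1164


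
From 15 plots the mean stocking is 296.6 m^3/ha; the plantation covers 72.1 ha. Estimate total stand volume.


Formula: Total Volume = Mean Volume per ha * Total Area
Total Volume = 296.6 m^3/ha * 72.1 ha
Total Volume = 21385 m^3

21385


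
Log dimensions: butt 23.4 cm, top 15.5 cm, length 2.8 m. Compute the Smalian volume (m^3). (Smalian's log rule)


Smalian: V = (A1 + A2)/2 * L,  A = pi*(D/200)^2
A1 = pi*(23.4/200)^2 = 0.043005 m^2
A2 = pi*(15.5/200)^2 = 0.018869 m^2
V = (0.043005+0.018869)/2*2.8 = 0.0866 m^3

0.0866


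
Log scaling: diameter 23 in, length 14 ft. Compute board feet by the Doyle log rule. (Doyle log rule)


Doyle: BF = (D - 4)^2 * L / 16
Adjusted diameter = 23 - 4 = 19 in
(D-4)^2 = 19^2 = 361
BF = 361 * 14 / 16 = 316 BF

316


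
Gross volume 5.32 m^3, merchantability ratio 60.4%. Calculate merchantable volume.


Formula: MV = V_total * (merchantable_pct / 100)
Merchantable fraction = 60.4% / 100 = 0.604
MV = 5.32 m^3 * 0.604 = 3.213 m^3

3.213


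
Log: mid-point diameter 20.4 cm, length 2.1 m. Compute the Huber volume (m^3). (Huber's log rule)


Huber: V = Am * L,  Am = pi*(Dm/200)^2
Am = pi*(20.4/200)^2 = 0.032685 m^2
V = 0.032685*2.1 = 0.0686 m^3

0.0686


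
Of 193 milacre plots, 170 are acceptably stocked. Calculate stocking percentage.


Formula: Stocking % = stocked plots / total plots * 100
Stocking = 170 / 193 * 100
Stocking = 0.8808 * 100 = 88.1%

88.1


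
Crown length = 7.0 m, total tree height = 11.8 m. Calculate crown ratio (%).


Formula: Crown Ratio = (Crown Length / Total Height) * 100
CR = (7.0 m / 11.8 m) * 100
CR = 0.5932 * 100 = 59.3%

59.3


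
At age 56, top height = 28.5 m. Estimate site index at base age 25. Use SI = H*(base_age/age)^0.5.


Formula: SI = H_dom * (base_age / age)^0.5
Age ratio = 25 / 56 = 0.44643
sqrt(age_ratio) = 0.66815
SI = 28.5 * 0.66815 = 19.0 m

19.0


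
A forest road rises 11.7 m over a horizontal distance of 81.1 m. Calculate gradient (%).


Formula: Gradient = rise / run * 100
Gradient = 11.7 / 81.1 * 100 = 14.4%

14.4


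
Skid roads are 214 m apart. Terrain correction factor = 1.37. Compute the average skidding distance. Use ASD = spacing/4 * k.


Formula: ASD = (spacing / 4) * correction
Uncorrected distance = spacing / 4 = 214 / 4 = 53.5 m
ASD = 53.5 * 1.37 = 73 m

73


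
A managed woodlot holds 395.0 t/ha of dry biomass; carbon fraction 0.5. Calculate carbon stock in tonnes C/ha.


Formula: Carbon Stock = Biomass * Carbon Fraction
C = 395.0 t/ha * 0.5
C = 197.5 t C/ha

197.5


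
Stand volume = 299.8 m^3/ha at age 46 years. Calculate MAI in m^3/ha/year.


Formula: MAI = Total Volume / Stand Age
MAI = 299.8 m^3/ha / 46 years
MAI = 6.52 m^3/ha/year

6.52


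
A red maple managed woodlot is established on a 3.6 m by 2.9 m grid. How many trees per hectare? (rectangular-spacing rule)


Formula: TPH = 10000 m^2/ha / (spacing_x * spacing_y)
Area per tree = 3.6 m * 2.9 m = 10.44 m^2
TPH = 10000 / 10.44 = 958 trees/ha

958


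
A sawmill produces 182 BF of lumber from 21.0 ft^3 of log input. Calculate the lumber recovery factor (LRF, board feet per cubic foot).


Formula: LRF = Lumber Output (BF) / Log Input (ft^3)
LRF = 182 BF / 21.0 ft^3
LRF = 8.67 BF/ft^3

8.67


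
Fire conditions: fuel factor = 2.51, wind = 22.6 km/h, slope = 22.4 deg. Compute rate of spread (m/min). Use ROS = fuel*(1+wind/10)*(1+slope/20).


Formula: ROS = fuel * (1 + wind/10) * (1 + slope/20)
Wind factor = 1 + 22.6/10 = 3.26
Slope factor = 1 + 22.4/20 = 2.12
ROS = 2.51 * 3.26 * 2.12 = 17.35 m/min

17.35


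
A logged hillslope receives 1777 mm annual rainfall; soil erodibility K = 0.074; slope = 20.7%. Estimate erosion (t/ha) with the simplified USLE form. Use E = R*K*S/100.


Formula: E = R * K * S / 100  (simplified USLE)
R * K = 1777 * 0.074 = 131.498
E = 131.498 * 20.7 / 100 = 27.22 t/ha

27.22


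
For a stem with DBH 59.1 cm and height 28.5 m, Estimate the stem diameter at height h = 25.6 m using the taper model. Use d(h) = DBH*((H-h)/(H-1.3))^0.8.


Taper: d(h) = DBH * ((H - h) / (H - 1.3))^0.8
Numerator = H - h = 28.5 - 25.6 = 2.9 m
Denominator = H - 1.3 = 28.5 - 1.3 = 27.2 m
Ratio = 2.9 / 27.2 = 0.10662
d = 59.1 * 0.10662^0.8 = 9.9 cm

9.9


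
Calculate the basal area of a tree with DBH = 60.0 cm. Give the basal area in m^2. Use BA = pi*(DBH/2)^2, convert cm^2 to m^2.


Formula: BA = pi * (DBH/2)^2 / 10000  (cm^2 to m^2)
Radius = DBH/2 = 60.0/2 = 30.0 cm
BA = pi * 30.0^2 / 10000
   = 2827.4334 cm^2 / 10000
   = 0.2827 m^2

0.2827


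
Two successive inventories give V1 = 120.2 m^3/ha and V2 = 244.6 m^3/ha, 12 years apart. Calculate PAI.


Formula: PAI = (V_T2 - V_T1) / (T2 - T1)
Volume increment = 244.6 - 120.2 = 124.4 m^3/ha
PAI = 124.4 / 12 = 10.37 m^3/ha/year

10.37


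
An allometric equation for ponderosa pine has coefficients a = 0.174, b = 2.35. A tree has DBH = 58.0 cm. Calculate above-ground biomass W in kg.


Formula: W = a * DBH^b  (allometric power law)
DBH^b = 58.0^2.35 = 13933.3576
W = 0.174 * 13933.3576 = 2424.4 kg

2424.4


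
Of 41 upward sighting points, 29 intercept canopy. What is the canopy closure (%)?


Formula: Canopy closure = covered points / total points * 100
Closure = 29 / 41 * 100
Closure = 0.7073 * 100 = 70.7%

70.7


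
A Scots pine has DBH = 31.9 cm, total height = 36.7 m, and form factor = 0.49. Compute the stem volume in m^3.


Formula: V = pi * (DBH/200)^2 * H * ff
Radius = DBH/200 = 31.9/200 = 0.1595 m
Radius^2 = 0.1595^2 = 0.02544025 m^2
V = pi * 0.02544025 * 36.7 * 0.49
V = 1.437 m^3

1.437


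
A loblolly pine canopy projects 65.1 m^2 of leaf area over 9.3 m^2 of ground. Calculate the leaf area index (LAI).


Formula: LAI = total leaf area / ground area  (dimensionless)
LAI = 65.1 m^2 / 9.3 m^2
LAI = 7.0

7.0


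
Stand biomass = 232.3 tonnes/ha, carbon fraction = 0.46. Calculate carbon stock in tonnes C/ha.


Formula: Carbon Stock = Biomass * Carbon Fraction
C = 232.3 t/ha * 0.46
C = 106.9 t C/ha

106.9


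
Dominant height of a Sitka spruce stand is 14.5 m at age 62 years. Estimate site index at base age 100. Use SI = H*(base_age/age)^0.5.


Formula: SI = H_dom * (base_age / age)^0.5
Age ratio = 100 / 62 = 1.6129
sqrt(age_ratio) = 1.27
SI = 14.5 * 1.27 = 18.4 m

18.4


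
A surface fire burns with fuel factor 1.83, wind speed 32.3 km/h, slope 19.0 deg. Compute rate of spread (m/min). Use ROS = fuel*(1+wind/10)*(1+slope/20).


Formula: ROS = fuel * (1 + wind/10) * (1 + slope/20)
Wind factor = 1 + 32.3/10 = 4.23
Slope factor = 1 + 19.0/20 = 1.95
ROS = 1.83 * 4.23 * 1.95 = 15.09 m/min

15.09


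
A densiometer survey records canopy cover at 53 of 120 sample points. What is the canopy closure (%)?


Formula: Canopy closure = covered points / total points * 100
Closure = 53 / 120 * 100
Closure = 0.4417 * 100 = 44.2%

44.2


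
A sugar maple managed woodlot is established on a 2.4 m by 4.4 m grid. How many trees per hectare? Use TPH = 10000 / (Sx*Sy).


Formula: TPH = 10000 m^2/ha / (spacing_x * spacing_y)
Area per tree = 2.4 m * 4.4 m = 10.56 m^2
TPH = 10000 / 10.56 = 947 trees/ha

947


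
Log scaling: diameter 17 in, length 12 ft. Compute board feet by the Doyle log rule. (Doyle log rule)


Doyle: BF = (D - 4)^2 * L / 16
Adjusted diameter = 17 - 4 = 13 in
(D-4)^2 = 13^2 = 169
BF = 169 * 12 / 16 = 127 BF

127


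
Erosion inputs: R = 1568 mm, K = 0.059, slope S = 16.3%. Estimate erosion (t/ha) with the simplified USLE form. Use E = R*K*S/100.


Formula: E = R * K * S / 100  (simplified USLE)
R * K = 1568 * 0.059 = 92.512
E = 92.512 * 16.3 / 100 = 15.08 t/ha

15.08


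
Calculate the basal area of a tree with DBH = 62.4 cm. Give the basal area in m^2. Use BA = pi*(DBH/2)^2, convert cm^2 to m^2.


Formula: BA = pi * (DBH/2)^2 / 10000  (cm^2 to m^2)
Radius = DBH/2 = 62.4/2 = 31.2 cm
BA = pi * 31.2^2 / 10000
   = 3058.152 cm^2 / 10000
   = 0.3058 m^2

0.3058


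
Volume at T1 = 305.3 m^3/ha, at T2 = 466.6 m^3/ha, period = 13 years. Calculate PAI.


Formula: PAI = (V_T2 - V_T1) / (T2 - T1)
Volume increment = 466.6 - 305.3 = 161.3 m^3/ha
PAI = 161.3 / 13 = 12.41 m^3/ha/year

12.41


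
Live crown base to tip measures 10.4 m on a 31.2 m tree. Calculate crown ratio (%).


Formula: Crown Ratio = (Crown Length / Total Height) * 100
CR = (10.4 m / 31.2 m) * 100
CR = 0.3333 * 100 = 33.3%

33.3


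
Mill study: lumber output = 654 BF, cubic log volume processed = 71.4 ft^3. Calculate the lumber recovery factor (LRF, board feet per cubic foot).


Formula: LRF = Lumber Output (BF) / Log Input (ft^3)
LRF = 654 BF / 71.4 ft^3
LRF = 9.16 BF/ft^3

9.16


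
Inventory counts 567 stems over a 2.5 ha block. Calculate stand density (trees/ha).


Formula: Stand Density = N_trees / Area_ha
Density = 567 trees / 2.5 ha
Density = 227 trees/ha

227


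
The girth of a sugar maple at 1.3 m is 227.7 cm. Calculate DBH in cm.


Formula: DBH = C / pi
DBH = 227.7 / pi
pi = 3.14159...
DBH = 72.5 cm

72.5


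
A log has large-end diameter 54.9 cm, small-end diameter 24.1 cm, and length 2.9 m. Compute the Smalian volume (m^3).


Smalian: V = (A1 + A2)/2 * L,  A = pi*(D/200)^2
A1 = pi*(54.9/200)^2 = 0.23672 m^2
A2 = pi*(24.1/200)^2 = 0.045617 m^2
V = (0.23672+0.045617)/2*2.9 = 0.4094 m^3

0.4094


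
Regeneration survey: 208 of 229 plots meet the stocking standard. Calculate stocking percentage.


Formula: Stocking % = stocked plots / total plots * 100
Stocking = 208 / 229 * 100
Stocking = 0.9083 * 100 = 90.8%

90.8


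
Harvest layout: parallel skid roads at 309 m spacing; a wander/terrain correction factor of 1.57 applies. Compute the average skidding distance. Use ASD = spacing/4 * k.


Formula: ASD = (spacing / 4) * correction
Uncorrected distance = spacing / 4 = 309 / 4 = 77.25 m
ASD = 77.25 * 1.57 = 121 m

121


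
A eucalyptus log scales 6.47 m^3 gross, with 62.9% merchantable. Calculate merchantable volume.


Formula: MV = V_total * (merchantable_pct / 100)
Merchantable fraction = 62.9% / 100 = 0.629
MV = 6.47 m^3 * 0.629 = 4.07 m^3

4.07


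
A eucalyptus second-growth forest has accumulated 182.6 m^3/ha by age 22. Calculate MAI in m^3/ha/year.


Formula: MAI = Total Volume / Stand Age
MAI = 182.6 m^3/ha / 22 years
MAI = 8.3 m^3/ha/year

8.3


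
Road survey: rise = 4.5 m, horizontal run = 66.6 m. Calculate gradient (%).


Formula: Gradient = rise / run * 100
Gradient = 4.5 / 66.6 * 100 = 6.8%

6.8


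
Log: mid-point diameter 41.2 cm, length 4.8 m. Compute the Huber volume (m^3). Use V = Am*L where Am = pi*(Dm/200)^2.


Huber: V = Am * L,  Am = pi*(Dm/200)^2
Am = pi*(41.2/200)^2 = 0.133317 m^2
V = 0.133317*4.8 = 0.6399 m^3

0.6399


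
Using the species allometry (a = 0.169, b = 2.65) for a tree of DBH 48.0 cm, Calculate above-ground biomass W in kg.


Formula: W = a * DBH^b  (allometric power law)
DBH^b = 48.0^2.65 = 28529.1793
W = 0.169 * 28529.1793 = 4821.4 kg

4821.4


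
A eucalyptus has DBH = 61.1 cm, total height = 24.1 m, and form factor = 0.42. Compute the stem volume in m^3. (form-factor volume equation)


Formula: V = pi * (DBH/200)^2 * H * ff
Radius = DBH/200 = 61.1/200 = 0.3055 m
Radius^2 = 0.3055^2 = 0.09333025 m^2
V = pi * 0.09333025 * 24.1 * 0.42
V = 2.968 m^3

2.968


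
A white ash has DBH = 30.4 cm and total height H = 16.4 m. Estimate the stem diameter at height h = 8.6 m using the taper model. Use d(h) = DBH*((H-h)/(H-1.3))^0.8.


Taper: d(h) = DBH * ((H - h) / (H - 1.3))^0.8
Numerator = H - h = 16.4 - 8.6 = 7.8 m
Denominator = H - 1.3 = 16.4 - 1.3 = 15.1 m
Ratio = 7.8 / 15.1 = 0.51656
d = 30.4 * 0.51656^0.8 = 17.9 cm

17.9


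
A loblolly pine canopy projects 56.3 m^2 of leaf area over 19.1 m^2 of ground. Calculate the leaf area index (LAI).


Formula: LAI = total leaf area / ground area  (dimensionless)
LAI = 56.3 m^2 / 19.1 m^2
LAI = 2.95

2.95


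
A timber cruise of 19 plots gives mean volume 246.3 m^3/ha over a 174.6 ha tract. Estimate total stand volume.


Formula: Total Volume = Mean Volume per ha * Total Area
Total Volume = 246.3 m^3/ha * 174.6 ha
Total Volume = 43004 m^3

43004


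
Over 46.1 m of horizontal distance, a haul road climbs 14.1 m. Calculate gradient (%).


Formula: Gradient = rise / run * 100
Gradient = 14.1 / 46.1 * 100 = 30.6%

30.6


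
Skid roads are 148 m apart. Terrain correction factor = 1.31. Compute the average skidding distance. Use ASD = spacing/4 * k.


Formula: ASD = (spacing / 4) * correction
Uncorrected distance = spacing / 4 = 148 / 4 = 37 m
ASD = 37 * 1.31 = 48 m

48


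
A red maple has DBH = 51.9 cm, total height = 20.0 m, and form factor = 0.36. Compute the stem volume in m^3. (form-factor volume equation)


Formula: V = pi * (DBH/200)^2 * H * ff
Radius = DBH/200 = 51.9/200 = 0.2595 m
Radius^2 = 0.2595^2 = 0.06734025 m^2
V = pi * 0.06734025 * 20.0 * 0.36
V = 1.523 m^3

1.523


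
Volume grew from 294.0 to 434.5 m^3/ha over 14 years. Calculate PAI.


Formula: PAI = (V_T2 - V_T1) / (T2 - T1)
Volume increment = 434.5 - 294.0 = 140.5 m^3/ha
PAI = 140.5 / 14 = 10.04 m^3/ha/year

10.04


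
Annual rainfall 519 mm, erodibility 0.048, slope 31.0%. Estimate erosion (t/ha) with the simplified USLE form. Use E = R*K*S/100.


Formula: E = R * K * S / 100  (simplified USLE)
R * K = 519 * 0.048 = 24.912
E = 24.912 * 31.0 / 100 = 7.72 t/ha

7.72


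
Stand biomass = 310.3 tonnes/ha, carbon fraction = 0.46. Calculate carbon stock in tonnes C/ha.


Formula: Carbon Stock = Biomass * Carbon Fraction
C = 310.3 t/ha * 0.46
C = 142.7 t C/ha

142.7


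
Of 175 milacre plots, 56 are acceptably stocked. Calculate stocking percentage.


Formula: Stocking % = stocked plots / total plots * 100
Stocking = 56 / 175 * 100
Stocking = 0.32 * 100 = 32.0%

32.0


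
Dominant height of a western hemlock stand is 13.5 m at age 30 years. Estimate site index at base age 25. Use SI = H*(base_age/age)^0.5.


Formula: SI = H_dom * (base_age / age)^0.5
Age ratio = 25 / 30 = 0.83333
sqrt(age_ratio) = 0.91287
SI = 13.5 * 0.91287 = 12.3 m

12.3
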